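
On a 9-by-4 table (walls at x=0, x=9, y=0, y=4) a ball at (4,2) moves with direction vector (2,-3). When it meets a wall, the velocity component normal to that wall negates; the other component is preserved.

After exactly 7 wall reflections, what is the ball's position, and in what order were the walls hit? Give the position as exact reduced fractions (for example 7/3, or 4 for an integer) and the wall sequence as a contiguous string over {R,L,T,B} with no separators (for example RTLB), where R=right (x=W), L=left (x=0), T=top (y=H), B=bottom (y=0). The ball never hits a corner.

1. t=2/3 → B at (16/3,0); v=(2,3)
2. t=4/3 → T at (8,4); v=(2,-3)
3. t=1/2 → R at (9,5/2); v=(-2,-3)
4. t=5/6 → B at (22/3,0); v=(-2,3)
5. t=4/3 → T at (14/3,4); v=(-2,-3)
6. t=4/3 → B at (2,0); v=(-2,3)
7. t=1 → L at (0,3); v=(2,3)

Final position: (0,3)
Wall sequence: BTRBTBL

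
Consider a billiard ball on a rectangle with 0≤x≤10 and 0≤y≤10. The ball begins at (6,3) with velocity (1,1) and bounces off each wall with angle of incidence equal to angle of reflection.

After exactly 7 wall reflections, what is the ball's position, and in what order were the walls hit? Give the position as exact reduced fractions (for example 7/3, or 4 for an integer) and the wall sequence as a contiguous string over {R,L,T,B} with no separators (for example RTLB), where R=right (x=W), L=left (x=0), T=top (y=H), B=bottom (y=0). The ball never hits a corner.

1. t=4 → R at (10,7); v=(-1,1)
2. t=3 → T at (7,10); v=(-1,-1)
3. t=7 → L at (0,3); v=(1,-1)
4. t=3 → B at (3,0); v=(1,1)
5. t=7 → R at (10,7); v=(-1,1)
6. t=3 → T at (7,10); v=(-1,-1)
7. t=7 → L at (0,3); v=(1,-1)

Final position: (0,3)
Wall sequence: RTLBRTL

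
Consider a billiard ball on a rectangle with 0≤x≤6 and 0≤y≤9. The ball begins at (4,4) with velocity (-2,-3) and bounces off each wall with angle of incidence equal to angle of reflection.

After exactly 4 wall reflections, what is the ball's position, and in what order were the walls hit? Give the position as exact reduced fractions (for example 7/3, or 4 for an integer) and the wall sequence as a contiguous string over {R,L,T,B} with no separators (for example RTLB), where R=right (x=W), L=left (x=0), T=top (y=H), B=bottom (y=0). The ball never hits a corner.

1. t=4/3 → B at (4/3,0); v=(-2,3)
2. t=2/3 → L at (0,2); v=(2,3)
3. t=7/3 → T at (14/3,9); v=(2,-3)
4. t=2/3 → R at (6,7); v=(-2,-3)

Final position: (6,7)
Wall sequence: BLTR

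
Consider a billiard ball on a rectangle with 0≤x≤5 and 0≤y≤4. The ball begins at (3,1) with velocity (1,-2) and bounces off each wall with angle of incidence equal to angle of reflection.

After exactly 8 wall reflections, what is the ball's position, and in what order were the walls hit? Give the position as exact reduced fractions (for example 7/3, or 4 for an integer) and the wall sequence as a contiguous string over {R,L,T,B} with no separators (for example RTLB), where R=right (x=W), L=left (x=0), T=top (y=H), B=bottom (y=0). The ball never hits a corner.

1. t=1/2 → B at (7/2,0); v=(1,2)
2. t=3/2 → R at (5,3); v=(-1,2)
3. t=1/2 → T at (9/2,4); v=(-1,-2)
4. t=2 → B at (5/2,0); v=(-1,2)
5. t=2 → T at (1/2,4); v=(-1,-2)
6. t=1/2 → L at (0,3); v=(1,-2)
7. t=3/2 → B at (3/2,0); v=(1,2)
8. t=2 → T at (7/2,4); v=(1,-2)

Final position: (7/2,4)
Wall sequence: BRTBTLBT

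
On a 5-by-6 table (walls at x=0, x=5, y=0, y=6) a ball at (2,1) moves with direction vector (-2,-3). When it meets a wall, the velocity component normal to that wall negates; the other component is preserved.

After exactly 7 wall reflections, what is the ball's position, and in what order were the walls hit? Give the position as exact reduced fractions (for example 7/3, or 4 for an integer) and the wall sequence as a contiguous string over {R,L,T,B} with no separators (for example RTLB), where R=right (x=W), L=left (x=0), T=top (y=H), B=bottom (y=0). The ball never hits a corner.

1. t=1/3 → B at (4/3,0); v=(-2,3)
2. t=2/3 → L at (0,2); v=(2,3)
3. t=4/3 → T at (8/3,6); v=(2,-3)
4. t=7/6 → R at (5,5/2); v=(-2,-3)
5. t=5/6 → B at (10/3,0); v=(-2,3)
6. t=5/3 → L at (0,5); v=(2,3)
7. t=1/3 → T at (2/3,6); v=(2,-3)

Final position: (2/3,6)
Wall sequence: BLTRBLT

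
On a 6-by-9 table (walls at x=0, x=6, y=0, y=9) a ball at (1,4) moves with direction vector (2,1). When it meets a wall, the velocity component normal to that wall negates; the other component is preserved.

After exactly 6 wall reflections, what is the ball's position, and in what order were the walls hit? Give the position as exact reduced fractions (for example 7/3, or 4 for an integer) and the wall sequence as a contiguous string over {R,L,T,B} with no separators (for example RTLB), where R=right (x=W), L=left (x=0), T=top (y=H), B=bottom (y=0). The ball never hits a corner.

Final position: (5,0)
Wall sequence: RTLRLB

1. t=5/2 → R at (6,13/2); v=(-2,1)
2. t=5/2 → T at (1,9); v=(-2,-1)
3. t=1/2 → L at (0,17/2); v=(2,-1)
4. t=3 → R at (6,11/2); v=(-2,-1)
5. t=3 → L at (0,5/2); v=(2,-1)
6. t=5/2 → B at (5,0); v=(2,1)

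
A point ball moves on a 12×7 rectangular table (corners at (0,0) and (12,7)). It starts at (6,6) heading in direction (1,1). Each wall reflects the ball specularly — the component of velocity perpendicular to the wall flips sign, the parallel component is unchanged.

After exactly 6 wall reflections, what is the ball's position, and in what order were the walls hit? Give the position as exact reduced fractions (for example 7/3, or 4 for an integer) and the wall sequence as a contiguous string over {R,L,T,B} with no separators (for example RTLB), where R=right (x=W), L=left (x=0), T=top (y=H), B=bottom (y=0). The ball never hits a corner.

1. t=1 → T at (7,7); v=(1,-1)
2. t=5 → R at (12,2); v=(-1,-1)
3. t=2 → B at (10,0); v=(-1,1)
4. t=7 → T at (3,7); v=(-1,-1)
5. t=3 → L at (0,4); v=(1,-1)
6. t=4 → B at (4,0); v=(1,1)

Final position: (4,0)
Wall sequence: TRBTLB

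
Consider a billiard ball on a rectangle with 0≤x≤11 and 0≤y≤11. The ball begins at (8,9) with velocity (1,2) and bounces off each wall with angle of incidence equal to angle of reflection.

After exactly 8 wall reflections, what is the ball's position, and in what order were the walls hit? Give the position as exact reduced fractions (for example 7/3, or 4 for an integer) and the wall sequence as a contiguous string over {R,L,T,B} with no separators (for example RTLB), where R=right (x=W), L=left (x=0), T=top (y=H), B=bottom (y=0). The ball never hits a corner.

1. t=1 → T at (9,11); v=(1,-2)
2. t=2 → R at (11,7); v=(-1,-2)
3. t=7/2 → B at (15/2,0); v=(-1,2)
4. t=11/2 → T at (2,11); v=(-1,-2)
5. t=2 → L at (0,7); v=(1,-2)
6. t=7/2 → B at (7/2,0); v=(1,2)
7. t=11/2 → T at (9,11); v=(1,-2)
8. t=2 → R at (11,7); v=(-1,-2)

Final position: (11,7)
Wall sequence: TRBTLBTR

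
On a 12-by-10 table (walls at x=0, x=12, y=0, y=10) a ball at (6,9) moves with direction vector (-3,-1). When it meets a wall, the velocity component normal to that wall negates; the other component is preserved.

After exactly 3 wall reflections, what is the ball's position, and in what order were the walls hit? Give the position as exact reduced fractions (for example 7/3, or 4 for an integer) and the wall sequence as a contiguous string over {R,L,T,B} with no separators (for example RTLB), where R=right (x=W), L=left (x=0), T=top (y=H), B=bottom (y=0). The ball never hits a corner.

1. t=2 → L at (0,7); v=(3,-1)
2. t=4 → R at (12,3); v=(-3,-1)
3. t=3 → B at (3,0); v=(-3,1)

Final position: (3,0)
Wall sequence: LRB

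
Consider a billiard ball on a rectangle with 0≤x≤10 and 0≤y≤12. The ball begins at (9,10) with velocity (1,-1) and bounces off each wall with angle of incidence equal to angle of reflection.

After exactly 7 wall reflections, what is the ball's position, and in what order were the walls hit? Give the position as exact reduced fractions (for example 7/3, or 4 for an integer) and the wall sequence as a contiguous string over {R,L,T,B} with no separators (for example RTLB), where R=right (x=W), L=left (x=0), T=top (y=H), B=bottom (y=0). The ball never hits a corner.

Final position: (3,0)
Wall sequence: RBLRTLB

1. t=1 → R at (10,9); v=(-1,-1)
2. t=9 → B at (1,0); v=(-1,1)
3. t=1 → L at (0,1); v=(1,1)
4. t=10 → R at (10,11); v=(-1,1)
5. t=1 → T at (9,12); v=(-1,-1)
6. t=9 → L at (0,3); v=(1,-1)
7. t=3 → B at (3,0); v=(1,1)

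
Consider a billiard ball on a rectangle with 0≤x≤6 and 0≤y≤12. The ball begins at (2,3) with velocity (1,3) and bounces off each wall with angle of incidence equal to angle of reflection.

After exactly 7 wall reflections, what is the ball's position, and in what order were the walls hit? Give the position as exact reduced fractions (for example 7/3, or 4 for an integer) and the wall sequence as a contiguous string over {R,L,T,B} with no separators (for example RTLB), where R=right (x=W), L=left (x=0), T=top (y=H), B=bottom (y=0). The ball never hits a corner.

Final position: (6,3)
Wall sequence: TRBLTBR

1. t=3 → T at (5,12); v=(1,-3)
2. t=1 → R at (6,9); v=(-1,-3)
3. t=3 → B at (3,0); v=(-1,3)
4. t=3 → L at (0,9); v=(1,3)
5. t=1 → T at (1,12); v=(1,-3)
6. t=4 → B at (5,0); v=(1,3)
7. t=1 → R at (6,3); v=(-1,3)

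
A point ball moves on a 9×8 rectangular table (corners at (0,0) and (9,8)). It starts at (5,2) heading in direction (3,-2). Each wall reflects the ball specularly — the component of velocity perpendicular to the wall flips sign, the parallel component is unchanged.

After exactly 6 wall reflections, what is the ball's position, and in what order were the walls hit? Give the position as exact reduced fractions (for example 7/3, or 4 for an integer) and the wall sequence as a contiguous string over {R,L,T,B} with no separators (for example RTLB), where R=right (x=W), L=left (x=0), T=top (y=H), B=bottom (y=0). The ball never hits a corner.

Final position: (4,0)
Wall sequence: BRLTRB

1. t=1 → B at (8,0); v=(3,2)
2. t=1/3 → R at (9,2/3); v=(-3,2)
3. t=3 → L at (0,20/3); v=(3,2)
4. t=2/3 → T at (2,8); v=(3,-2)
5. t=7/3 → R at (9,10/3); v=(-3,-2)
6. t=5/3 → B at (4,0); v=(-3,2)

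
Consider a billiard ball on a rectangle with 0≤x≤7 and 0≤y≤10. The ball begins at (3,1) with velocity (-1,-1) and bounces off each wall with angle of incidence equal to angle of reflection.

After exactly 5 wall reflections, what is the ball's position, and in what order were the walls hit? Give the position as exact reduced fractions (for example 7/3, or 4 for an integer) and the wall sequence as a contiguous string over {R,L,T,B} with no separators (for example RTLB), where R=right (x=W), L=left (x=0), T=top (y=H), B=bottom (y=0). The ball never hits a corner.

Final position: (0,4)
Wall sequence: BLRTL

1. t=1 → B at (2,0); v=(-1,1)
2. t=2 → L at (0,2); v=(1,1)
3. t=7 → R at (7,9); v=(-1,1)
4. t=1 → T at (6,10); v=(-1,-1)
5. t=6 → L at (0,4); v=(1,-1)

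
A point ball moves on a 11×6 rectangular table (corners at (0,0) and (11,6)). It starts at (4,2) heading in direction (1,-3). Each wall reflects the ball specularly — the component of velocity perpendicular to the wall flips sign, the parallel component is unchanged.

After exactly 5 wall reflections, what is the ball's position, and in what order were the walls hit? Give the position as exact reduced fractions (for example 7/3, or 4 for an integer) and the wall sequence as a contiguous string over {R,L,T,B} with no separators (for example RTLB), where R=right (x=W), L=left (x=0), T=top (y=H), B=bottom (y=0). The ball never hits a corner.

Final position: (11,5)
Wall sequence: BTBTR

1. t=2/3 → B at (14/3,0); v=(1,3)
2. t=2 → T at (20/3,6); v=(1,-3)
3. t=2 → B at (26/3,0); v=(1,3)
4. t=2 → T at (32/3,6); v=(1,-3)
5. t=1/3 → R at (11,5); v=(-1,-3)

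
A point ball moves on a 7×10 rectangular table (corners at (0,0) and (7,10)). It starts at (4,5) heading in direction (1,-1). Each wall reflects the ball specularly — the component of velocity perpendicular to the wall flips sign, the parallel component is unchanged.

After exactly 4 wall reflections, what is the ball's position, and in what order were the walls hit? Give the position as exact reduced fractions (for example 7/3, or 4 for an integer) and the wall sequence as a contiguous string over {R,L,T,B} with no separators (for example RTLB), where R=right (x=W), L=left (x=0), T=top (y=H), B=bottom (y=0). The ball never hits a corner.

1. t=3 → R at (7,2); v=(-1,-1)
2. t=2 → B at (5,0); v=(-1,1)
3. t=5 → L at (0,5); v=(1,1)
4. t=5 → T at (5,10); v=(1,-1)

Final position: (5,10)
Wall sequence: RBLT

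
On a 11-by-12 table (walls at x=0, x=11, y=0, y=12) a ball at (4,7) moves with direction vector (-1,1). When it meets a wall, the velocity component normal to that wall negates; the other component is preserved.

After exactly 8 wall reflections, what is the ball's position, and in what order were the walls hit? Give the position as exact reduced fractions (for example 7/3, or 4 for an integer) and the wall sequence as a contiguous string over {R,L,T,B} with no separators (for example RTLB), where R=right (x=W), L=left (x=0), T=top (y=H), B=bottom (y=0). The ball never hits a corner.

1. t=4 → L at (0,11); v=(1,1)
2. t=1 → T at (1,12); v=(1,-1)
3. t=10 → R at (11,2); v=(-1,-1)
4. t=2 → B at (9,0); v=(-1,1)
5. t=9 → L at (0,9); v=(1,1)
6. t=3 → T at (3,12); v=(1,-1)
7. t=8 → R at (11,4); v=(-1,-1)
8. t=4 → B at (7,0); v=(-1,1)

Final position: (7,0)
Wall sequence: LTRBLTRB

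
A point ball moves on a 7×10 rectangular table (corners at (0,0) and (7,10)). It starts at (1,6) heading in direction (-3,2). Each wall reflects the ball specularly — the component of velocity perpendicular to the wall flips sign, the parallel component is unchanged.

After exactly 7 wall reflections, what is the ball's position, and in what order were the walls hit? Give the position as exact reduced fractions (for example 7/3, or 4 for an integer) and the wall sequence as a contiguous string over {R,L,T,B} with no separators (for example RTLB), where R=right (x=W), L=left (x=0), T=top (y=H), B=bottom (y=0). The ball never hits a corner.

Final position: (0,16/3)
Wall sequence: LTRLBRL

1. t=1/3 → L at (0,20/3); v=(3,2)
2. t=5/3 → T at (5,10); v=(3,-2)
3. t=2/3 → R at (7,26/3); v=(-3,-2)
4. t=7/3 → L at (0,4); v=(3,-2)
5. t=2 → B at (6,0); v=(3,2)
6. t=1/3 → R at (7,2/3); v=(-3,2)
7. t=7/3 → L at (0,16/3); v=(3,2)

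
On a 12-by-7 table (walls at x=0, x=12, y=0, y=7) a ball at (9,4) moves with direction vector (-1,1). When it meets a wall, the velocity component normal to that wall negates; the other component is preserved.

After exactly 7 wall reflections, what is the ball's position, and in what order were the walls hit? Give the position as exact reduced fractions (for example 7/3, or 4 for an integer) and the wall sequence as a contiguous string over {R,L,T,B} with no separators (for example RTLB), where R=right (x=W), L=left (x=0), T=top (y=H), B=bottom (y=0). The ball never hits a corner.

1. t=3 → T at (6,7); v=(-1,-1)
2. t=6 → L at (0,1); v=(1,-1)
3. t=1 → B at (1,0); v=(1,1)
4. t=7 → T at (8,7); v=(1,-1)
5. t=4 → R at (12,3); v=(-1,-1)
6. t=3 → B at (9,0); v=(-1,1)
7. t=7 → T at (2,7); v=(-1,-1)

Final position: (2,7)
Wall sequence: TLBTRBT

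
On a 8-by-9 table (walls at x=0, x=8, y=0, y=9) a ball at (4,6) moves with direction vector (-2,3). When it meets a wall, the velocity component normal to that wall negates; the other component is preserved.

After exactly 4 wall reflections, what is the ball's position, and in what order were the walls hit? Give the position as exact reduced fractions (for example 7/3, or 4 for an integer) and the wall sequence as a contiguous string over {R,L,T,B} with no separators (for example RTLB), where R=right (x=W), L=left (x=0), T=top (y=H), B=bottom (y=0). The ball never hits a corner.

Final position: (8,6)
Wall sequence: TLBR

1. t=1 → T at (2,9); v=(-2,-3)
2. t=1 → L at (0,6); v=(2,-3)
3. t=2 → B at (4,0); v=(2,3)
4. t=2 → R at (8,6); v=(-2,3)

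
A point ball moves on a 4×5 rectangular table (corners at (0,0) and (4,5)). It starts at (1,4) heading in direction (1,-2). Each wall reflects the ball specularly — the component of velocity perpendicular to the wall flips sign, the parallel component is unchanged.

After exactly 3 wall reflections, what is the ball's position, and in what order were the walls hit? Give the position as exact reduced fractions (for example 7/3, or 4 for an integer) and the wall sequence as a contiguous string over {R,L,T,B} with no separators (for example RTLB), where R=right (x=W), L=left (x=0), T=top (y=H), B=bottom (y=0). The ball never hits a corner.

1. t=2 → B at (3,0); v=(1,2)
2. t=1 → R at (4,2); v=(-1,2)
3. t=3/2 → T at (5/2,5); v=(-1,-2)

Final position: (5/2,5)
Wall sequence: BRT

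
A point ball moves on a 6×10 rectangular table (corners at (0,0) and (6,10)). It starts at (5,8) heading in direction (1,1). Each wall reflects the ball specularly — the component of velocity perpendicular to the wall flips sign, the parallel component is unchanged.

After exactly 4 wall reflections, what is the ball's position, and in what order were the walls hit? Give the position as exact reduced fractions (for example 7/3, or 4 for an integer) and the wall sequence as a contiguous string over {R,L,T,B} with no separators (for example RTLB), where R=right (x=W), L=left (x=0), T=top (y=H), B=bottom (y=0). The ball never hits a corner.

Final position: (5,0)
Wall sequence: RTLB

1. t=1 → R at (6,9); v=(-1,1)
2. t=1 → T at (5,10); v=(-1,-1)
3. t=5 → L at (0,5); v=(1,-1)
4. t=5 → B at (5,0); v=(1,1)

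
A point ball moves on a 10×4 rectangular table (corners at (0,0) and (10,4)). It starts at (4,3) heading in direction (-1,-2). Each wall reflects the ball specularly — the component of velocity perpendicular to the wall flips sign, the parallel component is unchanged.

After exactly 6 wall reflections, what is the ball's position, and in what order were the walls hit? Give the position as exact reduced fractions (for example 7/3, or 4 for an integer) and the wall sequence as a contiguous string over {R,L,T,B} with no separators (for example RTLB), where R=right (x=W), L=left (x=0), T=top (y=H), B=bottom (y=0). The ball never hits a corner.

Final position: (11/2,0)
Wall sequence: BTLBTB

1. t=3/2 → B at (5/2,0); v=(-1,2)
2. t=2 → T at (1/2,4); v=(-1,-2)
3. t=1/2 → L at (0,3); v=(1,-2)
4. t=3/2 → B at (3/2,0); v=(1,2)
5. t=2 → T at (7/2,4); v=(1,-2)
6. t=2 → B at (11/2,0); v=(1,2)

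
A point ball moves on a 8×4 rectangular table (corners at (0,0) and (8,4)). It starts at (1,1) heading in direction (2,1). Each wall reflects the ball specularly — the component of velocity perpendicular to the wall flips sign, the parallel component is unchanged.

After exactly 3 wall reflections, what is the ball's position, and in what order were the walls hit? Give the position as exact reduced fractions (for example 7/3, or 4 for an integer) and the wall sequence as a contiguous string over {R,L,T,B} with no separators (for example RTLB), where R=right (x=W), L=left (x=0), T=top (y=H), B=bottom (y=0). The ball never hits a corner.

1. t=3 → T at (7,4); v=(2,-1)
2. t=1/2 → R at (8,7/2); v=(-2,-1)
3. t=7/2 → B at (1,0); v=(-2,1)

Final position: (1,0)
Wall sequence: TRB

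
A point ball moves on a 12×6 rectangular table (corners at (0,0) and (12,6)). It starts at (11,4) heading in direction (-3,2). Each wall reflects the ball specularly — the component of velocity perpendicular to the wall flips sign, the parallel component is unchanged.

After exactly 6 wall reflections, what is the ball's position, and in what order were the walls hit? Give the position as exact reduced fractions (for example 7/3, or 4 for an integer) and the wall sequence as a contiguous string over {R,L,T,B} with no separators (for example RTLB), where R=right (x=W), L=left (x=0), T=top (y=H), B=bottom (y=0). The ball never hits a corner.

1. t=1 → T at (8,6); v=(-3,-2)
2. t=8/3 → L at (0,2/3); v=(3,-2)
3. t=1/3 → B at (1,0); v=(3,2)
4. t=3 → T at (10,6); v=(3,-2)
5. t=2/3 → R at (12,14/3); v=(-3,-2)
6. t=7/3 → B at (5,0); v=(-3,2)

Final position: (5,0)
Wall sequence: TLBTRB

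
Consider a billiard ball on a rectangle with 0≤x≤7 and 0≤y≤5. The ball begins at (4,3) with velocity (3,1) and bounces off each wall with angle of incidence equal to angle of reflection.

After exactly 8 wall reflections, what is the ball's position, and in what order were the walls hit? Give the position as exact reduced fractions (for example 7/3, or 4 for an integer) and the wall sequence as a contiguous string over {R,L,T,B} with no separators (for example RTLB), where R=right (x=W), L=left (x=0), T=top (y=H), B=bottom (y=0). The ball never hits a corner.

1. t=1 → R at (7,4); v=(-3,1)
2. t=1 → T at (4,5); v=(-3,-1)
3. t=4/3 → L at (0,11/3); v=(3,-1)
4. t=7/3 → R at (7,4/3); v=(-3,-1)
5. t=4/3 → B at (3,0); v=(-3,1)
6. t=1 → L at (0,1); v=(3,1)
7. t=7/3 → R at (7,10/3); v=(-3,1)
8. t=5/3 → T at (2,5); v=(-3,-1)

Final position: (2,5)
Wall sequence: RTLRBLRT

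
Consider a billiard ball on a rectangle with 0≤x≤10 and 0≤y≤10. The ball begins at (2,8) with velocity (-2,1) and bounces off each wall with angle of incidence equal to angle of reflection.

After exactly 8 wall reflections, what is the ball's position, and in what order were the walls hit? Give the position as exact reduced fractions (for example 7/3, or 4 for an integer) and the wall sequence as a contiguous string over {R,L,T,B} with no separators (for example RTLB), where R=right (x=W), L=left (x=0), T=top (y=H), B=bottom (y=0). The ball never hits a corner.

1. t=1 → L at (0,9); v=(2,1)
2. t=1 → T at (2,10); v=(2,-1)
3. t=4 → R at (10,6); v=(-2,-1)
4. t=5 → L at (0,1); v=(2,-1)
5. t=1 → B at (2,0); v=(2,1)
6. t=4 → R at (10,4); v=(-2,1)
7. t=5 → L at (0,9); v=(2,1)
8. t=1 → T at (2,10); v=(2,-1)

Final position: (2,10)
Wall sequence: LTRLBRLT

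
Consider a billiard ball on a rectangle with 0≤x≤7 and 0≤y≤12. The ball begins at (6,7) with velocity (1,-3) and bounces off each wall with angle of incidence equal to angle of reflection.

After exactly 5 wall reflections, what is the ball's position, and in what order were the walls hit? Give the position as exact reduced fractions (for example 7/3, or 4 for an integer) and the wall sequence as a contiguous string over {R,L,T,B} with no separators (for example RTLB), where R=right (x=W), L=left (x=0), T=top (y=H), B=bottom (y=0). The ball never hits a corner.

1. t=1 → R at (7,4); v=(-1,-3)
2. t=4/3 → B at (17/3,0); v=(-1,3)
3. t=4 → T at (5/3,12); v=(-1,-3)
4. t=5/3 → L at (0,7); v=(1,-3)
5. t=7/3 → B at (7/3,0); v=(1,3)

Final position: (7/3,0)
Wall sequence: RBTLB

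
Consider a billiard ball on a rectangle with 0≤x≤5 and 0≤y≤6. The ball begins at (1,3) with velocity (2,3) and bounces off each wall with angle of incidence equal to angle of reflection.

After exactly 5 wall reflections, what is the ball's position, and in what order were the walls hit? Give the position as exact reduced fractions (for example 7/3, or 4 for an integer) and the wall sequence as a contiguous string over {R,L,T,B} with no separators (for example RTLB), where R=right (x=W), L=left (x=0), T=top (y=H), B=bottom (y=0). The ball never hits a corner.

Final position: (1,6)
Wall sequence: TRBLT

1. t=1 → T at (3,6); v=(2,-3)
2. t=1 → R at (5,3); v=(-2,-3)
3. t=1 → B at (3,0); v=(-2,3)
4. t=3/2 → L at (0,9/2); v=(2,3)
5. t=1/2 → T at (1,6); v=(2,-3)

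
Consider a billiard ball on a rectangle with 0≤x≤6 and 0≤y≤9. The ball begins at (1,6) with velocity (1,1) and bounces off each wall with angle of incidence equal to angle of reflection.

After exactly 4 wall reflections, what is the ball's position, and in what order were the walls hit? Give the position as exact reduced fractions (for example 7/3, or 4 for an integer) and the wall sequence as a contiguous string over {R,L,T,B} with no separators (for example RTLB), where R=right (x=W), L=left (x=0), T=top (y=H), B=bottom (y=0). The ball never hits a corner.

Final position: (1,0)
Wall sequence: TRLB

1. t=3 → T at (4,9); v=(1,-1)
2. t=2 → R at (6,7); v=(-1,-1)
3. t=6 → L at (0,1); v=(1,-1)
4. t=1 → B at (1,0); v=(1,1)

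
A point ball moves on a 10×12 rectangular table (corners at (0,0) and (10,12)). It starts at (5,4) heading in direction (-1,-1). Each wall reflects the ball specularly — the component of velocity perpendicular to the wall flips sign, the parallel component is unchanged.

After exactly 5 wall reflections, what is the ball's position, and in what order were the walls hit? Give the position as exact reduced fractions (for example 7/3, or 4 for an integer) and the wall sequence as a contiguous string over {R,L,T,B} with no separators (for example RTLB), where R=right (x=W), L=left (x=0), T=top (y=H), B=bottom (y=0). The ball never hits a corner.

1. t=4 → B at (1,0); v=(-1,1)
2. t=1 → L at (0,1); v=(1,1)
3. t=10 → R at (10,11); v=(-1,1)
4. t=1 → T at (9,12); v=(-1,-1)
5. t=9 → L at (0,3); v=(1,-1)

Final position: (0,3)
Wall sequence: BLRTL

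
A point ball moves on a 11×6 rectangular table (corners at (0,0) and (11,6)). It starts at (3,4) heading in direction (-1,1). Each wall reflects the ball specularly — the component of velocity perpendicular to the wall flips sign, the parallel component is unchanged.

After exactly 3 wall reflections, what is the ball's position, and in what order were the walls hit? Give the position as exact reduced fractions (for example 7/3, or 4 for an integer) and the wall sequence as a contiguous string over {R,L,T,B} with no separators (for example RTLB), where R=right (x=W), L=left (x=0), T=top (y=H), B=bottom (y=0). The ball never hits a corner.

Final position: (5,0)
Wall sequence: TLB

1. t=2 → T at (1,6); v=(-1,-1)
2. t=1 → L at (0,5); v=(1,-1)
3. t=5 → B at (5,0); v=(1,1)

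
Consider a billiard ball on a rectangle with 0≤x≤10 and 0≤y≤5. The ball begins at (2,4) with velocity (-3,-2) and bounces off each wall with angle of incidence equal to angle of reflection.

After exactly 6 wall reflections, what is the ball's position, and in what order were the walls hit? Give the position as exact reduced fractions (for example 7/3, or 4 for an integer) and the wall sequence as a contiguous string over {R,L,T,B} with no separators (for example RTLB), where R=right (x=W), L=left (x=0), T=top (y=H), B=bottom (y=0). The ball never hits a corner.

1. t=2/3 → L at (0,8/3); v=(3,-2)
2. t=4/3 → B at (4,0); v=(3,2)
3. t=2 → R at (10,4); v=(-3,2)
4. t=1/2 → T at (17/2,5); v=(-3,-2)
5. t=5/2 → B at (1,0); v=(-3,2)
6. t=1/3 → L at (0,2/3); v=(3,2)

Final position: (0,2/3)
Wall sequence: LBRTBL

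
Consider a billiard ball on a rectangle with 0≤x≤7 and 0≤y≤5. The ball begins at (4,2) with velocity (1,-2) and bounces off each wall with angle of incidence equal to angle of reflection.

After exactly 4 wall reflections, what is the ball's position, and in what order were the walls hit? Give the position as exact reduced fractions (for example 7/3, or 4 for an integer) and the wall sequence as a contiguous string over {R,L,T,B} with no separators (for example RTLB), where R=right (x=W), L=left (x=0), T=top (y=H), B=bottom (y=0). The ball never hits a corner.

1. t=1 → B at (5,0); v=(1,2)
2. t=2 → R at (7,4); v=(-1,2)
3. t=1/2 → T at (13/2,5); v=(-1,-2)
4. t=5/2 → B at (4,0); v=(-1,2)

Final position: (4,0)
Wall sequence: BRTB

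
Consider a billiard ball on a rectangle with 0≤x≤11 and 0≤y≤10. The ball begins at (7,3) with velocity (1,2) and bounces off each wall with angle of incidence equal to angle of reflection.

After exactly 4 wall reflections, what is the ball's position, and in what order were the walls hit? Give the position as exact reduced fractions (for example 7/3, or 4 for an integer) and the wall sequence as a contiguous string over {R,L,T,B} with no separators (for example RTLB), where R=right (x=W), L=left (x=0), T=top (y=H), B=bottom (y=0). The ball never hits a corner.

Final position: (3/2,10)
Wall sequence: TRBT

1. t=7/2 → T at (21/2,10); v=(1,-2)
2. t=1/2 → R at (11,9); v=(-1,-2)
3. t=9/2 → B at (13/2,0); v=(-1,2)
4. t=5 → T at (3/2,10); v=(-1,-2)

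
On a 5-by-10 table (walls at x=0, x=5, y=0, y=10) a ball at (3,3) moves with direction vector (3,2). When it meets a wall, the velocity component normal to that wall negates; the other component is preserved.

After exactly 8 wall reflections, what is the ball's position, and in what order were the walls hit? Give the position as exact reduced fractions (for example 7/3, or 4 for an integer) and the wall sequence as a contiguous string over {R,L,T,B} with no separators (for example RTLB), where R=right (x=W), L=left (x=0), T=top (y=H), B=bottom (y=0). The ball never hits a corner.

Final position: (0,1)
Wall sequence: RLTRLRBL

1. t=2/3 → R at (5,13/3); v=(-3,2)
2. t=5/3 → L at (0,23/3); v=(3,2)
3. t=7/6 → T at (7/2,10); v=(3,-2)
4. t=1/2 → R at (5,9); v=(-3,-2)
5. t=5/3 → L at (0,17/3); v=(3,-2)
6. t=5/3 → R at (5,7/3); v=(-3,-2)
7. t=7/6 → B at (3/2,0); v=(-3,2)
8. t=1/2 → L at (0,1); v=(3,2)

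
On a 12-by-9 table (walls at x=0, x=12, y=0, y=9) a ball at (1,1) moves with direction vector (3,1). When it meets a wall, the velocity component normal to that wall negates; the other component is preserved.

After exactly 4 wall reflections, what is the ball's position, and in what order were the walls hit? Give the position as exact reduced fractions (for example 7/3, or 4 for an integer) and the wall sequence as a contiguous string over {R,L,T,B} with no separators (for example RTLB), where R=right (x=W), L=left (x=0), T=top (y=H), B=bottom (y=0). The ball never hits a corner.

Final position: (12,16/3)
Wall sequence: RLTR

1. t=11/3 → R at (12,14/3); v=(-3,1)
2. t=4 → L at (0,26/3); v=(3,1)
3. t=1/3 → T at (1,9); v=(3,-1)
4. t=11/3 → R at (12,16/3); v=(-3,-1)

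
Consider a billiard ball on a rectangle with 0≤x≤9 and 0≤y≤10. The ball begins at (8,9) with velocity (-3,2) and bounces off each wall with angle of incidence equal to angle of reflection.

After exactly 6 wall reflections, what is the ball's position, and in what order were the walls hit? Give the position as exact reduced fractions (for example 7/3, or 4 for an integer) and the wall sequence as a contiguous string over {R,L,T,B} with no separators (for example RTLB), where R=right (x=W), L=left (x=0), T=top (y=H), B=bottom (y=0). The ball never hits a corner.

Final position: (11/2,10)
Wall sequence: TLBRLT

1. t=1/2 → T at (13/2,10); v=(-3,-2)
2. t=13/6 → L at (0,17/3); v=(3,-2)
3. t=17/6 → B at (17/2,0); v=(3,2)
4. t=1/6 → R at (9,1/3); v=(-3,2)
5. t=3 → L at (0,19/3); v=(3,2)
6. t=11/6 → T at (11/2,10); v=(3,-2)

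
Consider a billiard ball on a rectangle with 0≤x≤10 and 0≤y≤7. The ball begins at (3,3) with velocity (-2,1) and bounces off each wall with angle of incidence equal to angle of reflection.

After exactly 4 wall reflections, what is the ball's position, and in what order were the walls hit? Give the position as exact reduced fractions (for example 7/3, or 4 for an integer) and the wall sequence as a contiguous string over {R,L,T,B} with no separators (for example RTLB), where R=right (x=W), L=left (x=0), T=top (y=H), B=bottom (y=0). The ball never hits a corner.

Final position: (1,0)
Wall sequence: LTRB

1. t=3/2 → L at (0,9/2); v=(2,1)
2. t=5/2 → T at (5,7); v=(2,-1)
3. t=5/2 → R at (10,9/2); v=(-2,-1)
4. t=9/2 → B at (1,0); v=(-2,1)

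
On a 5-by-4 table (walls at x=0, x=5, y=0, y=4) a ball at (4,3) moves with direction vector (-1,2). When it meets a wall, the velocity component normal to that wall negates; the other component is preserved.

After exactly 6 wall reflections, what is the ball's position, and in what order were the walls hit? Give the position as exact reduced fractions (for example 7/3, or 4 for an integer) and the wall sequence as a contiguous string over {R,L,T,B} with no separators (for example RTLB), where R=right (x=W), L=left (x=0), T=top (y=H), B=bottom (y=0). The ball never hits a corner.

Final position: (9/2,4)
Wall sequence: TBLTBT

1. t=1/2 → T at (7/2,4); v=(-1,-2)
2. t=2 → B at (3/2,0); v=(-1,2)
3. t=3/2 → L at (0,3); v=(1,2)
4. t=1/2 → T at (1/2,4); v=(1,-2)
5. t=2 → B at (5/2,0); v=(1,2)
6. t=2 → T at (9/2,4); v=(1,-2)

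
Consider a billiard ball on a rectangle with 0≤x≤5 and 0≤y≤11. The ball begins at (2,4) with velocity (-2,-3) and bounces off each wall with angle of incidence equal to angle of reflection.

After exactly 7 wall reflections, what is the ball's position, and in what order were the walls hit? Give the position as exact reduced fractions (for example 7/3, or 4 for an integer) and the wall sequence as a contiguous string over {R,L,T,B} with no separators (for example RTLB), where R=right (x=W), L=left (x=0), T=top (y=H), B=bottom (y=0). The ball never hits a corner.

1. t=1 → L at (0,1); v=(2,-3)
2. t=1/3 → B at (2/3,0); v=(2,3)
3. t=13/6 → R at (5,13/2); v=(-2,3)
4. t=3/2 → T at (2,11); v=(-2,-3)
5. t=1 → L at (0,8); v=(2,-3)
6. t=5/2 → R at (5,1/2); v=(-2,-3)
7. t=1/6 → B at (14/3,0); v=(-2,3)

Final position: (14/3,0)
Wall sequence: LBRTLRB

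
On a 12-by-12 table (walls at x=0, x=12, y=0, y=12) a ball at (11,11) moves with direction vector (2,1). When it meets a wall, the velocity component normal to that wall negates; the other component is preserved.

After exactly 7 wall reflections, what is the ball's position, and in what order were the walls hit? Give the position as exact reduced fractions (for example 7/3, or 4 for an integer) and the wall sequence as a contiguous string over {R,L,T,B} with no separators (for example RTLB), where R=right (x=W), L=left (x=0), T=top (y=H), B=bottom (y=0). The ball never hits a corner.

Final position: (12,23/2)
Wall sequence: RTLRBLR

1. t=1/2 → R at (12,23/2); v=(-2,1)
2. t=1/2 → T at (11,12); v=(-2,-1)
3. t=11/2 → L at (0,13/2); v=(2,-1)
4. t=6 → R at (12,1/2); v=(-2,-1)
5. t=1/2 → B at (11,0); v=(-2,1)
6. t=11/2 → L at (0,11/2); v=(2,1)
7. t=6 → R at (12,23/2); v=(-2,1)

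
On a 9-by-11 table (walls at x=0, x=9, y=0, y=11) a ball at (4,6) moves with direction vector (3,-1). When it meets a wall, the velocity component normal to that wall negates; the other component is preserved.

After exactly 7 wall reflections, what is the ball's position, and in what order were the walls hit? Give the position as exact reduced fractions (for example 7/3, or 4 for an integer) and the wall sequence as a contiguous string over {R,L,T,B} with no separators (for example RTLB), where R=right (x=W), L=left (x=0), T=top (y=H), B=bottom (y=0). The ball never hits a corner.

Final position: (0,32/3)
Wall sequence: RLBRLRL

1. t=5/3 → R at (9,13/3); v=(-3,-1)
2. t=3 → L at (0,4/3); v=(3,-1)
3. t=4/3 → B at (4,0); v=(3,1)
4. t=5/3 → R at (9,5/3); v=(-3,1)
5. t=3 → L at (0,14/3); v=(3,1)
6. t=3 → R at (9,23/3); v=(-3,1)
7. t=3 → L at (0,32/3); v=(3,1)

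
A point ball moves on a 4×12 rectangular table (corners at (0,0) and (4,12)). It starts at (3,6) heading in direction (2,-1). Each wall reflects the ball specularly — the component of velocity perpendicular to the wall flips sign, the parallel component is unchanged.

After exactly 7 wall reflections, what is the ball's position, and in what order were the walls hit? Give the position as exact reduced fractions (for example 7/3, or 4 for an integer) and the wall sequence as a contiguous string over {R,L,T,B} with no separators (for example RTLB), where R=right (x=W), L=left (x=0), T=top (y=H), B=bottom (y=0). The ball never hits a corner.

1. t=1/2 → R at (4,11/2); v=(-2,-1)
2. t=2 → L at (0,7/2); v=(2,-1)
3. t=2 → R at (4,3/2); v=(-2,-1)
4. t=3/2 → B at (1,0); v=(-2,1)
5. t=1/2 → L at (0,1/2); v=(2,1)
6. t=2 → R at (4,5/2); v=(-2,1)
7. t=2 → L at (0,9/2); v=(2,1)

Final position: (0,9/2)
Wall sequence: RLRBLRL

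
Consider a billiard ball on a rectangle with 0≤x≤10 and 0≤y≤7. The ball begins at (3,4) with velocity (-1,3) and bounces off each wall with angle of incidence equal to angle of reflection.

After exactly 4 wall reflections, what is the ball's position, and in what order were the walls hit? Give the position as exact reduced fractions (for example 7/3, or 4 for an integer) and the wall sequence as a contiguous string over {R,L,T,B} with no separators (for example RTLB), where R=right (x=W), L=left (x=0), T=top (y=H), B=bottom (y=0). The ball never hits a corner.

1. t=1 → T at (2,7); v=(-1,-3)
2. t=2 → L at (0,1); v=(1,-3)
3. t=1/3 → B at (1/3,0); v=(1,3)
4. t=7/3 → T at (8/3,7); v=(1,-3)

Final position: (8/3,7)
Wall sequence: TLBT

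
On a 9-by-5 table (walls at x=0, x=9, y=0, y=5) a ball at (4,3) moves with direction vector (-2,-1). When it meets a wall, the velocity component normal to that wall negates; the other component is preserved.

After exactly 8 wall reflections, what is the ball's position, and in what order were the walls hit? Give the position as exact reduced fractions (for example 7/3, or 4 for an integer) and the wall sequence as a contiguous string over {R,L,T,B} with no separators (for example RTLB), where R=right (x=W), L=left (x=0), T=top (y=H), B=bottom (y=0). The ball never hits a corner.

1. t=2 → L at (0,1); v=(2,-1)
2. t=1 → B at (2,0); v=(2,1)
3. t=7/2 → R at (9,7/2); v=(-2,1)
4. t=3/2 → T at (6,5); v=(-2,-1)
5. t=3 → L at (0,2); v=(2,-1)
6. t=2 → B at (4,0); v=(2,1)
7. t=5/2 → R at (9,5/2); v=(-2,1)
8. t=5/2 → T at (4,5); v=(-2,-1)

Final position: (4,5)
Wall sequence: LBRTLBRT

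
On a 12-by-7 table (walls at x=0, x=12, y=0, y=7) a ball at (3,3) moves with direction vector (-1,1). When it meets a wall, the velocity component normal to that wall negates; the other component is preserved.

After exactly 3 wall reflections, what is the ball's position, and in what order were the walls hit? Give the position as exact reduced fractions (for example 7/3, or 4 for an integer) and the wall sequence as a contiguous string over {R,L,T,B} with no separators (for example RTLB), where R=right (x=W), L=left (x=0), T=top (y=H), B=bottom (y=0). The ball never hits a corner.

Final position: (8,0)
Wall sequence: LTB

1. t=3 → L at (0,6); v=(1,1)
2. t=1 → T at (1,7); v=(1,-1)
3. t=7 → B at (8,0); v=(1,1)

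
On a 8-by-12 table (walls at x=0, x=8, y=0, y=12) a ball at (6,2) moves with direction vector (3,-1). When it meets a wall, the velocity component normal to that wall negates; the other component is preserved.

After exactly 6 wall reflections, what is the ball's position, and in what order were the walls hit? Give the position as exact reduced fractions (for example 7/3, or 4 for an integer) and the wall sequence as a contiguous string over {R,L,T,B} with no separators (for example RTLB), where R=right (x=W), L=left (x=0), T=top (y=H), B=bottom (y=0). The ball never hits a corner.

Final position: (8,28/3)
Wall sequence: RBLRLR

1. t=2/3 → R at (8,4/3); v=(-3,-1)
2. t=4/3 → B at (4,0); v=(-3,1)
3. t=4/3 → L at (0,4/3); v=(3,1)
4. t=8/3 → R at (8,4); v=(-3,1)
5. t=8/3 → L at (0,20/3); v=(3,1)
6. t=8/3 → R at (8,28/3); v=(-3,1)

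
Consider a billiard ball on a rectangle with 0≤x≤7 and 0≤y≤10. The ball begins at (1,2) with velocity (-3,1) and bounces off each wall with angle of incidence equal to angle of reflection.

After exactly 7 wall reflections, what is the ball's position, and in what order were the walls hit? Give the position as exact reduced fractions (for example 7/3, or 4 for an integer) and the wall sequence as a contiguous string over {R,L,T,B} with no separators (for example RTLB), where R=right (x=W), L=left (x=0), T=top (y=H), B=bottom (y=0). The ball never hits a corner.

Final position: (7,6)
Wall sequence: LRLRTLR

1. t=1/3 → L at (0,7/3); v=(3,1)
2. t=7/3 → R at (7,14/3); v=(-3,1)
3. t=7/3 → L at (0,7); v=(3,1)
4. t=7/3 → R at (7,28/3); v=(-3,1)
5. t=2/3 → T at (5,10); v=(-3,-1)
6. t=5/3 → L at (0,25/3); v=(3,-1)
7. t=7/3 → R at (7,6); v=(-3,-1)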